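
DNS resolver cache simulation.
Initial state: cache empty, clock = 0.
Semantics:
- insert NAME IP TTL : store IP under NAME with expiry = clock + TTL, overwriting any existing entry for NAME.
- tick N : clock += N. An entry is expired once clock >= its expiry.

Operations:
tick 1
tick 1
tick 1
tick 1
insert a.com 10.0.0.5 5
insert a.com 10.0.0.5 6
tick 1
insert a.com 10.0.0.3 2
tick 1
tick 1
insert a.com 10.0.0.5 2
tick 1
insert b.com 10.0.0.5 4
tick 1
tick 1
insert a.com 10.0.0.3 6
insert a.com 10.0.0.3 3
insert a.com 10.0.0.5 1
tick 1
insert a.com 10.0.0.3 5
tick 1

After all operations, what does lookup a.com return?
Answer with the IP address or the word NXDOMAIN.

Op 1: tick 1 -> clock=1.
Op 2: tick 1 -> clock=2.
Op 3: tick 1 -> clock=3.
Op 4: tick 1 -> clock=4.
Op 5: insert a.com -> 10.0.0.5 (expiry=4+5=9). clock=4
Op 6: insert a.com -> 10.0.0.5 (expiry=4+6=10). clock=4
Op 7: tick 1 -> clock=5.
Op 8: insert a.com -> 10.0.0.3 (expiry=5+2=7). clock=5
Op 9: tick 1 -> clock=6.
Op 10: tick 1 -> clock=7. purged={a.com}
Op 11: insert a.com -> 10.0.0.5 (expiry=7+2=9). clock=7
Op 12: tick 1 -> clock=8.
Op 13: insert b.com -> 10.0.0.5 (expiry=8+4=12). clock=8
Op 14: tick 1 -> clock=9. purged={a.com}
Op 15: tick 1 -> clock=10.
Op 16: insert a.com -> 10.0.0.3 (expiry=10+6=16). clock=10
Op 17: insert a.com -> 10.0.0.3 (expiry=10+3=13). clock=10
Op 18: insert a.com -> 10.0.0.5 (expiry=10+1=11). clock=10
Op 19: tick 1 -> clock=11. purged={a.com}
Op 20: insert a.com -> 10.0.0.3 (expiry=11+5=16). clock=11
Op 21: tick 1 -> clock=12. purged={b.com}
lookup a.com: present, ip=10.0.0.3 expiry=16 > clock=12

Answer: 10.0.0.3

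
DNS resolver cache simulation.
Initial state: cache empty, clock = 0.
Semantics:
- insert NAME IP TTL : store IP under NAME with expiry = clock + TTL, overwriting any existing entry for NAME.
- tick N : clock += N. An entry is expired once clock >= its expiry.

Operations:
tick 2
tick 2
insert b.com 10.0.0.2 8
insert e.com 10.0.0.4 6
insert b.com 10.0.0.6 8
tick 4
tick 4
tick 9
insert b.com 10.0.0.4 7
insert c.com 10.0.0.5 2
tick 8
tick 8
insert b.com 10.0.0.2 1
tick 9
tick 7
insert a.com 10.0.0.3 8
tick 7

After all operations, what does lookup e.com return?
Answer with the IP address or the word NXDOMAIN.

Op 1: tick 2 -> clock=2.
Op 2: tick 2 -> clock=4.
Op 3: insert b.com -> 10.0.0.2 (expiry=4+8=12). clock=4
Op 4: insert e.com -> 10.0.0.4 (expiry=4+6=10). clock=4
Op 5: insert b.com -> 10.0.0.6 (expiry=4+8=12). clock=4
Op 6: tick 4 -> clock=8.
Op 7: tick 4 -> clock=12. purged={b.com,e.com}
Op 8: tick 9 -> clock=21.
Op 9: insert b.com -> 10.0.0.4 (expiry=21+7=28). clock=21
Op 10: insert c.com -> 10.0.0.5 (expiry=21+2=23). clock=21
Op 11: tick 8 -> clock=29. purged={b.com,c.com}
Op 12: tick 8 -> clock=37.
Op 13: insert b.com -> 10.0.0.2 (expiry=37+1=38). clock=37
Op 14: tick 9 -> clock=46. purged={b.com}
Op 15: tick 7 -> clock=53.
Op 16: insert a.com -> 10.0.0.3 (expiry=53+8=61). clock=53
Op 17: tick 7 -> clock=60.
lookup e.com: not in cache (expired or never inserted)

Answer: NXDOMAIN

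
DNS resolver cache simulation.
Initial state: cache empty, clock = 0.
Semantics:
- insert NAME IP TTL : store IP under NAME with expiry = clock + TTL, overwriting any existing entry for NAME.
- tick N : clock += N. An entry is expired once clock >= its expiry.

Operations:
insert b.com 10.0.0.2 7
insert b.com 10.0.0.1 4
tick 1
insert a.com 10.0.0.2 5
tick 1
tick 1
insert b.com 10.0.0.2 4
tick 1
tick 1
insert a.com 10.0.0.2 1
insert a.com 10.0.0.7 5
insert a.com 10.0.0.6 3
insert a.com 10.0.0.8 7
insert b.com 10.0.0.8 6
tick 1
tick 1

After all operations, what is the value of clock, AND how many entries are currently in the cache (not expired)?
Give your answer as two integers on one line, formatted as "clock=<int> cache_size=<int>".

Op 1: insert b.com -> 10.0.0.2 (expiry=0+7=7). clock=0
Op 2: insert b.com -> 10.0.0.1 (expiry=0+4=4). clock=0
Op 3: tick 1 -> clock=1.
Op 4: insert a.com -> 10.0.0.2 (expiry=1+5=6). clock=1
Op 5: tick 1 -> clock=2.
Op 6: tick 1 -> clock=3.
Op 7: insert b.com -> 10.0.0.2 (expiry=3+4=7). clock=3
Op 8: tick 1 -> clock=4.
Op 9: tick 1 -> clock=5.
Op 10: insert a.com -> 10.0.0.2 (expiry=5+1=6). clock=5
Op 11: insert a.com -> 10.0.0.7 (expiry=5+5=10). clock=5
Op 12: insert a.com -> 10.0.0.6 (expiry=5+3=8). clock=5
Op 13: insert a.com -> 10.0.0.8 (expiry=5+7=12). clock=5
Op 14: insert b.com -> 10.0.0.8 (expiry=5+6=11). clock=5
Op 15: tick 1 -> clock=6.
Op 16: tick 1 -> clock=7.
Final clock = 7
Final cache (unexpired): {a.com,b.com} -> size=2

Answer: clock=7 cache_size=2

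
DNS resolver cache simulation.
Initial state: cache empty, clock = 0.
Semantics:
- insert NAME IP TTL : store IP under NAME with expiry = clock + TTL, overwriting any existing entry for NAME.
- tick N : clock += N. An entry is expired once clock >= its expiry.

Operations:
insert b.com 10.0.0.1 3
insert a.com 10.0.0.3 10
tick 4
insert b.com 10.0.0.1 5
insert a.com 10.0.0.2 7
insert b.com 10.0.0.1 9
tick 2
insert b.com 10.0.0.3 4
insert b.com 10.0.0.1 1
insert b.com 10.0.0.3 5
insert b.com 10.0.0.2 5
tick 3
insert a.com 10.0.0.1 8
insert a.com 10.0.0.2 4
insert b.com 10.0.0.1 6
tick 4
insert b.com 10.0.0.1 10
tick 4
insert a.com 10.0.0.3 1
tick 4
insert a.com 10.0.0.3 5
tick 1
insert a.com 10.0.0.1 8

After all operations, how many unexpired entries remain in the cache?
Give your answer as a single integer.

Op 1: insert b.com -> 10.0.0.1 (expiry=0+3=3). clock=0
Op 2: insert a.com -> 10.0.0.3 (expiry=0+10=10). clock=0
Op 3: tick 4 -> clock=4. purged={b.com}
Op 4: insert b.com -> 10.0.0.1 (expiry=4+5=9). clock=4
Op 5: insert a.com -> 10.0.0.2 (expiry=4+7=11). clock=4
Op 6: insert b.com -> 10.0.0.1 (expiry=4+9=13). clock=4
Op 7: tick 2 -> clock=6.
Op 8: insert b.com -> 10.0.0.3 (expiry=6+4=10). clock=6
Op 9: insert b.com -> 10.0.0.1 (expiry=6+1=7). clock=6
Op 10: insert b.com -> 10.0.0.3 (expiry=6+5=11). clock=6
Op 11: insert b.com -> 10.0.0.2 (expiry=6+5=11). clock=6
Op 12: tick 3 -> clock=9.
Op 13: insert a.com -> 10.0.0.1 (expiry=9+8=17). clock=9
Op 14: insert a.com -> 10.0.0.2 (expiry=9+4=13). clock=9
Op 15: insert b.com -> 10.0.0.1 (expiry=9+6=15). clock=9
Op 16: tick 4 -> clock=13. purged={a.com}
Op 17: insert b.com -> 10.0.0.1 (expiry=13+10=23). clock=13
Op 18: tick 4 -> clock=17.
Op 19: insert a.com -> 10.0.0.3 (expiry=17+1=18). clock=17
Op 20: tick 4 -> clock=21. purged={a.com}
Op 21: insert a.com -> 10.0.0.3 (expiry=21+5=26). clock=21
Op 22: tick 1 -> clock=22.
Op 23: insert a.com -> 10.0.0.1 (expiry=22+8=30). clock=22
Final cache (unexpired): {a.com,b.com} -> size=2

Answer: 2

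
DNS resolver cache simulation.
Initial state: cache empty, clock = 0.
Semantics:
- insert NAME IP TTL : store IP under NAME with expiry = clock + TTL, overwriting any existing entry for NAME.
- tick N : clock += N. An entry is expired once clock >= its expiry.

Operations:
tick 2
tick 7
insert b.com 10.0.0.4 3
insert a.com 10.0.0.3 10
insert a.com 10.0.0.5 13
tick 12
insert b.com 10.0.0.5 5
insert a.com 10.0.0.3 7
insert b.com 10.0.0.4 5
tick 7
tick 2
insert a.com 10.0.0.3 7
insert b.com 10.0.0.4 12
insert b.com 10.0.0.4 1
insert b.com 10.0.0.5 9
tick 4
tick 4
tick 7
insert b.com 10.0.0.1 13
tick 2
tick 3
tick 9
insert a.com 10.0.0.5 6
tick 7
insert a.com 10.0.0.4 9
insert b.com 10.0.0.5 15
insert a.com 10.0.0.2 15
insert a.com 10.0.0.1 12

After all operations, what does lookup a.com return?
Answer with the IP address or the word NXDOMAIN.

Op 1: tick 2 -> clock=2.
Op 2: tick 7 -> clock=9.
Op 3: insert b.com -> 10.0.0.4 (expiry=9+3=12). clock=9
Op 4: insert a.com -> 10.0.0.3 (expiry=9+10=19). clock=9
Op 5: insert a.com -> 10.0.0.5 (expiry=9+13=22). clock=9
Op 6: tick 12 -> clock=21. purged={b.com}
Op 7: insert b.com -> 10.0.0.5 (expiry=21+5=26). clock=21
Op 8: insert a.com -> 10.0.0.3 (expiry=21+7=28). clock=21
Op 9: insert b.com -> 10.0.0.4 (expiry=21+5=26). clock=21
Op 10: tick 7 -> clock=28. purged={a.com,b.com}
Op 11: tick 2 -> clock=30.
Op 12: insert a.com -> 10.0.0.3 (expiry=30+7=37). clock=30
Op 13: insert b.com -> 10.0.0.4 (expiry=30+12=42). clock=30
Op 14: insert b.com -> 10.0.0.4 (expiry=30+1=31). clock=30
Op 15: insert b.com -> 10.0.0.5 (expiry=30+9=39). clock=30
Op 16: tick 4 -> clock=34.
Op 17: tick 4 -> clock=38. purged={a.com}
Op 18: tick 7 -> clock=45. purged={b.com}
Op 19: insert b.com -> 10.0.0.1 (expiry=45+13=58). clock=45
Op 20: tick 2 -> clock=47.
Op 21: tick 3 -> clock=50.
Op 22: tick 9 -> clock=59. purged={b.com}
Op 23: insert a.com -> 10.0.0.5 (expiry=59+6=65). clock=59
Op 24: tick 7 -> clock=66. purged={a.com}
Op 25: insert a.com -> 10.0.0.4 (expiry=66+9=75). clock=66
Op 26: insert b.com -> 10.0.0.5 (expiry=66+15=81). clock=66
Op 27: insert a.com -> 10.0.0.2 (expiry=66+15=81). clock=66
Op 28: insert a.com -> 10.0.0.1 (expiry=66+12=78). clock=66
lookup a.com: present, ip=10.0.0.1 expiry=78 > clock=66

Answer: 10.0.0.1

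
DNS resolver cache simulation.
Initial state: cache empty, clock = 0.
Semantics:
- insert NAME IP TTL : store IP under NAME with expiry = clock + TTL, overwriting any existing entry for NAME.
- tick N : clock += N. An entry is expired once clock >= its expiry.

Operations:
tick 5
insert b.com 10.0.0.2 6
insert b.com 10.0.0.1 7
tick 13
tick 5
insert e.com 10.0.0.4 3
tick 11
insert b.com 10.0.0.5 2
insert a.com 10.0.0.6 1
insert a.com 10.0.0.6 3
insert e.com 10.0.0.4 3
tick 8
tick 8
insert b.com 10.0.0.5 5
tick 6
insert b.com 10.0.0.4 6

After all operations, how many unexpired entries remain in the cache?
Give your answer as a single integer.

Op 1: tick 5 -> clock=5.
Op 2: insert b.com -> 10.0.0.2 (expiry=5+6=11). clock=5
Op 3: insert b.com -> 10.0.0.1 (expiry=5+7=12). clock=5
Op 4: tick 13 -> clock=18. purged={b.com}
Op 5: tick 5 -> clock=23.
Op 6: insert e.com -> 10.0.0.4 (expiry=23+3=26). clock=23
Op 7: tick 11 -> clock=34. purged={e.com}
Op 8: insert b.com -> 10.0.0.5 (expiry=34+2=36). clock=34
Op 9: insert a.com -> 10.0.0.6 (expiry=34+1=35). clock=34
Op 10: insert a.com -> 10.0.0.6 (expiry=34+3=37). clock=34
Op 11: insert e.com -> 10.0.0.4 (expiry=34+3=37). clock=34
Op 12: tick 8 -> clock=42. purged={a.com,b.com,e.com}
Op 13: tick 8 -> clock=50.
Op 14: insert b.com -> 10.0.0.5 (expiry=50+5=55). clock=50
Op 15: tick 6 -> clock=56. purged={b.com}
Op 16: insert b.com -> 10.0.0.4 (expiry=56+6=62). clock=56
Final cache (unexpired): {b.com} -> size=1

Answer: 1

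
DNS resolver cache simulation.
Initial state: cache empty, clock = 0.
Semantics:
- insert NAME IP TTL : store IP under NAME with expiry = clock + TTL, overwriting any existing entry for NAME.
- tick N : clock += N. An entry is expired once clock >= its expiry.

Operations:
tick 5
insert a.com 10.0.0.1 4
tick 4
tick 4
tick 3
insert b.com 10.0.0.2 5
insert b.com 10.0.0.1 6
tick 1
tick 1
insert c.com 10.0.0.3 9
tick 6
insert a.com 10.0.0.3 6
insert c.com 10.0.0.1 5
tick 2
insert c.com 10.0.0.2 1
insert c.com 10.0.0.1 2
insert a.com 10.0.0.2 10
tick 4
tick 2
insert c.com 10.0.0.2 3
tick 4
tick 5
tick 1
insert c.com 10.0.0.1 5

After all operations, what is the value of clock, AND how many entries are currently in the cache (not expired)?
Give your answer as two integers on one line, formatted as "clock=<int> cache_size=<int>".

Op 1: tick 5 -> clock=5.
Op 2: insert a.com -> 10.0.0.1 (expiry=5+4=9). clock=5
Op 3: tick 4 -> clock=9. purged={a.com}
Op 4: tick 4 -> clock=13.
Op 5: tick 3 -> clock=16.
Op 6: insert b.com -> 10.0.0.2 (expiry=16+5=21). clock=16
Op 7: insert b.com -> 10.0.0.1 (expiry=16+6=22). clock=16
Op 8: tick 1 -> clock=17.
Op 9: tick 1 -> clock=18.
Op 10: insert c.com -> 10.0.0.3 (expiry=18+9=27). clock=18
Op 11: tick 6 -> clock=24. purged={b.com}
Op 12: insert a.com -> 10.0.0.3 (expiry=24+6=30). clock=24
Op 13: insert c.com -> 10.0.0.1 (expiry=24+5=29). clock=24
Op 14: tick 2 -> clock=26.
Op 15: insert c.com -> 10.0.0.2 (expiry=26+1=27). clock=26
Op 16: insert c.com -> 10.0.0.1 (expiry=26+2=28). clock=26
Op 17: insert a.com -> 10.0.0.2 (expiry=26+10=36). clock=26
Op 18: tick 4 -> clock=30. purged={c.com}
Op 19: tick 2 -> clock=32.
Op 20: insert c.com -> 10.0.0.2 (expiry=32+3=35). clock=32
Op 21: tick 4 -> clock=36. purged={a.com,c.com}
Op 22: tick 5 -> clock=41.
Op 23: tick 1 -> clock=42.
Op 24: insert c.com -> 10.0.0.1 (expiry=42+5=47). clock=42
Final clock = 42
Final cache (unexpired): {c.com} -> size=1

Answer: clock=42 cache_size=1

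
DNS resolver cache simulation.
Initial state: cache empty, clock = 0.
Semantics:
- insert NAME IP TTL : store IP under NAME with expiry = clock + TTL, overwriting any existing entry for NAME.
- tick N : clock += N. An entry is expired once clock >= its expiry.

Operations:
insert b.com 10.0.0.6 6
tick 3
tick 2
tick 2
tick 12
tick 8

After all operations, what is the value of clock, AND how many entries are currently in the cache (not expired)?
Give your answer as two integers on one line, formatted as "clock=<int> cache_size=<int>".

Op 1: insert b.com -> 10.0.0.6 (expiry=0+6=6). clock=0
Op 2: tick 3 -> clock=3.
Op 3: tick 2 -> clock=5.
Op 4: tick 2 -> clock=7. purged={b.com}
Op 5: tick 12 -> clock=19.
Op 6: tick 8 -> clock=27.
Final clock = 27
Final cache (unexpired): {} -> size=0

Answer: clock=27 cache_size=0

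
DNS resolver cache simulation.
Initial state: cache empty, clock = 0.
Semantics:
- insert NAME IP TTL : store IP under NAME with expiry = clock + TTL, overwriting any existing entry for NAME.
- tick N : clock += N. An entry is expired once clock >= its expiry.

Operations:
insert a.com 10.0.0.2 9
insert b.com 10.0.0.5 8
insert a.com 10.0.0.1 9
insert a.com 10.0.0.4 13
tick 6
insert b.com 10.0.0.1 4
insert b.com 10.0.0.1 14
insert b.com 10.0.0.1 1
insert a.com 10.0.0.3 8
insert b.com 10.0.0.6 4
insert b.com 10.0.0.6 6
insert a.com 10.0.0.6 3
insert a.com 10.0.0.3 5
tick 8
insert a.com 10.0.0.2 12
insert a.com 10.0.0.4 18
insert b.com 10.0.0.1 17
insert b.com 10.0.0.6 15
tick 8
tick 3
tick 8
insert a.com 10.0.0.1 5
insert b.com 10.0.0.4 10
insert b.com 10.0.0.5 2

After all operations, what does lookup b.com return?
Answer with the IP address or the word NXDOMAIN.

Answer: 10.0.0.5

Derivation:
Op 1: insert a.com -> 10.0.0.2 (expiry=0+9=9). clock=0
Op 2: insert b.com -> 10.0.0.5 (expiry=0+8=8). clock=0
Op 3: insert a.com -> 10.0.0.1 (expiry=0+9=9). clock=0
Op 4: insert a.com -> 10.0.0.4 (expiry=0+13=13). clock=0
Op 5: tick 6 -> clock=6.
Op 6: insert b.com -> 10.0.0.1 (expiry=6+4=10). clock=6
Op 7: insert b.com -> 10.0.0.1 (expiry=6+14=20). clock=6
Op 8: insert b.com -> 10.0.0.1 (expiry=6+1=7). clock=6
Op 9: insert a.com -> 10.0.0.3 (expiry=6+8=14). clock=6
Op 10: insert b.com -> 10.0.0.6 (expiry=6+4=10). clock=6
Op 11: insert b.com -> 10.0.0.6 (expiry=6+6=12). clock=6
Op 12: insert a.com -> 10.0.0.6 (expiry=6+3=9). clock=6
Op 13: insert a.com -> 10.0.0.3 (expiry=6+5=11). clock=6
Op 14: tick 8 -> clock=14. purged={a.com,b.com}
Op 15: insert a.com -> 10.0.0.2 (expiry=14+12=26). clock=14
Op 16: insert a.com -> 10.0.0.4 (expiry=14+18=32). clock=14
Op 17: insert b.com -> 10.0.0.1 (expiry=14+17=31). clock=14
Op 18: insert b.com -> 10.0.0.6 (expiry=14+15=29). clock=14
Op 19: tick 8 -> clock=22.
Op 20: tick 3 -> clock=25.
Op 21: tick 8 -> clock=33. purged={a.com,b.com}
Op 22: insert a.com -> 10.0.0.1 (expiry=33+5=38). clock=33
Op 23: insert b.com -> 10.0.0.4 (expiry=33+10=43). clock=33
Op 24: insert b.com -> 10.0.0.5 (expiry=33+2=35). clock=33
lookup b.com: present, ip=10.0.0.5 expiry=35 > clock=33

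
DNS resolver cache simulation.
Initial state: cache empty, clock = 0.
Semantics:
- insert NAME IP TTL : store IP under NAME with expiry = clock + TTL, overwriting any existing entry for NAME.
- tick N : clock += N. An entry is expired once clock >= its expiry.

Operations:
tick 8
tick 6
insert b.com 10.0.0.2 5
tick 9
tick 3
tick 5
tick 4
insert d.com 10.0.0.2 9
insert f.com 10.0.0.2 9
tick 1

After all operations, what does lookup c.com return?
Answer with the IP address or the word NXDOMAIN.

Op 1: tick 8 -> clock=8.
Op 2: tick 6 -> clock=14.
Op 3: insert b.com -> 10.0.0.2 (expiry=14+5=19). clock=14
Op 4: tick 9 -> clock=23. purged={b.com}
Op 5: tick 3 -> clock=26.
Op 6: tick 5 -> clock=31.
Op 7: tick 4 -> clock=35.
Op 8: insert d.com -> 10.0.0.2 (expiry=35+9=44). clock=35
Op 9: insert f.com -> 10.0.0.2 (expiry=35+9=44). clock=35
Op 10: tick 1 -> clock=36.
lookup c.com: not in cache (expired or never inserted)

Answer: NXDOMAIN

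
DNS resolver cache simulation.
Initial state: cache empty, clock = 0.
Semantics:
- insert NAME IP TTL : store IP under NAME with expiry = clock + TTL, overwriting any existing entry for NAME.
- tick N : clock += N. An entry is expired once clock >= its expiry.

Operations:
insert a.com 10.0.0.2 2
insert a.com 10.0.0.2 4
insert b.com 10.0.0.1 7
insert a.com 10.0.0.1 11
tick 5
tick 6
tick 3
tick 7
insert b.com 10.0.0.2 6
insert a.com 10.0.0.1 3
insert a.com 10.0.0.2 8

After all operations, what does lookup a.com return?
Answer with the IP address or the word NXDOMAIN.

Answer: 10.0.0.2

Derivation:
Op 1: insert a.com -> 10.0.0.2 (expiry=0+2=2). clock=0
Op 2: insert a.com -> 10.0.0.2 (expiry=0+4=4). clock=0
Op 3: insert b.com -> 10.0.0.1 (expiry=0+7=7). clock=0
Op 4: insert a.com -> 10.0.0.1 (expiry=0+11=11). clock=0
Op 5: tick 5 -> clock=5.
Op 6: tick 6 -> clock=11. purged={a.com,b.com}
Op 7: tick 3 -> clock=14.
Op 8: tick 7 -> clock=21.
Op 9: insert b.com -> 10.0.0.2 (expiry=21+6=27). clock=21
Op 10: insert a.com -> 10.0.0.1 (expiry=21+3=24). clock=21
Op 11: insert a.com -> 10.0.0.2 (expiry=21+8=29). clock=21
lookup a.com: present, ip=10.0.0.2 expiry=29 > clock=21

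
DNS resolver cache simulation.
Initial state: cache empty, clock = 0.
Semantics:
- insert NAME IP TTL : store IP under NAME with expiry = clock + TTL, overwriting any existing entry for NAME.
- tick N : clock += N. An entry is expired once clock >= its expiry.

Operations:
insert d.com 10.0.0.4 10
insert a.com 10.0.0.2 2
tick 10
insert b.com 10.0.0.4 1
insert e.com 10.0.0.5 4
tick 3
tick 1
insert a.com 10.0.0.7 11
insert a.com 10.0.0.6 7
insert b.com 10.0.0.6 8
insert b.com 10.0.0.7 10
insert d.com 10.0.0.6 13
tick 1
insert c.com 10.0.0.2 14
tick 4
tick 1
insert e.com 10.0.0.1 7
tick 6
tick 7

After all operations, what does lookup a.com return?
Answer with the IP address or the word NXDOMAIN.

Answer: NXDOMAIN

Derivation:
Op 1: insert d.com -> 10.0.0.4 (expiry=0+10=10). clock=0
Op 2: insert a.com -> 10.0.0.2 (expiry=0+2=2). clock=0
Op 3: tick 10 -> clock=10. purged={a.com,d.com}
Op 4: insert b.com -> 10.0.0.4 (expiry=10+1=11). clock=10
Op 5: insert e.com -> 10.0.0.5 (expiry=10+4=14). clock=10
Op 6: tick 3 -> clock=13. purged={b.com}
Op 7: tick 1 -> clock=14. purged={e.com}
Op 8: insert a.com -> 10.0.0.7 (expiry=14+11=25). clock=14
Op 9: insert a.com -> 10.0.0.6 (expiry=14+7=21). clock=14
Op 10: insert b.com -> 10.0.0.6 (expiry=14+8=22). clock=14
Op 11: insert b.com -> 10.0.0.7 (expiry=14+10=24). clock=14
Op 12: insert d.com -> 10.0.0.6 (expiry=14+13=27). clock=14
Op 13: tick 1 -> clock=15.
Op 14: insert c.com -> 10.0.0.2 (expiry=15+14=29). clock=15
Op 15: tick 4 -> clock=19.
Op 16: tick 1 -> clock=20.
Op 17: insert e.com -> 10.0.0.1 (expiry=20+7=27). clock=20
Op 18: tick 6 -> clock=26. purged={a.com,b.com}
Op 19: tick 7 -> clock=33. purged={c.com,d.com,e.com}
lookup a.com: not in cache (expired or never inserted)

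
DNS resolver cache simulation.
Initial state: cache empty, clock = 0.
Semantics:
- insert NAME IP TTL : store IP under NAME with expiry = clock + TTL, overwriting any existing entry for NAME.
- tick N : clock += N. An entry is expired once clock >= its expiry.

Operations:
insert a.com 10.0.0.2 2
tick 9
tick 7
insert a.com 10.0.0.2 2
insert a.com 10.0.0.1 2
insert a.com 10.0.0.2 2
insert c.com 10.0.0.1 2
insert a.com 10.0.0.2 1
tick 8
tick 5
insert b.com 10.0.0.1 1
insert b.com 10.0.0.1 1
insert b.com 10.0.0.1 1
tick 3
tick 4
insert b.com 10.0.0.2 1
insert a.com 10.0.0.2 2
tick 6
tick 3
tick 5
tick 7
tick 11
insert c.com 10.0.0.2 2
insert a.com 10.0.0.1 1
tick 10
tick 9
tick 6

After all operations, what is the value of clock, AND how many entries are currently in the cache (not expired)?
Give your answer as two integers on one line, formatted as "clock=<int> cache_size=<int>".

Op 1: insert a.com -> 10.0.0.2 (expiry=0+2=2). clock=0
Op 2: tick 9 -> clock=9. purged={a.com}
Op 3: tick 7 -> clock=16.
Op 4: insert a.com -> 10.0.0.2 (expiry=16+2=18). clock=16
Op 5: insert a.com -> 10.0.0.1 (expiry=16+2=18). clock=16
Op 6: insert a.com -> 10.0.0.2 (expiry=16+2=18). clock=16
Op 7: insert c.com -> 10.0.0.1 (expiry=16+2=18). clock=16
Op 8: insert a.com -> 10.0.0.2 (expiry=16+1=17). clock=16
Op 9: tick 8 -> clock=24. purged={a.com,c.com}
Op 10: tick 5 -> clock=29.
Op 11: insert b.com -> 10.0.0.1 (expiry=29+1=30). clock=29
Op 12: insert b.com -> 10.0.0.1 (expiry=29+1=30). clock=29
Op 13: insert b.com -> 10.0.0.1 (expiry=29+1=30). clock=29
Op 14: tick 3 -> clock=32. purged={b.com}
Op 15: tick 4 -> clock=36.
Op 16: insert b.com -> 10.0.0.2 (expiry=36+1=37). clock=36
Op 17: insert a.com -> 10.0.0.2 (expiry=36+2=38). clock=36
Op 18: tick 6 -> clock=42. purged={a.com,b.com}
Op 19: tick 3 -> clock=45.
Op 20: tick 5 -> clock=50.
Op 21: tick 7 -> clock=57.
Op 22: tick 11 -> clock=68.
Op 23: insert c.com -> 10.0.0.2 (expiry=68+2=70). clock=68
Op 24: insert a.com -> 10.0.0.1 (expiry=68+1=69). clock=68
Op 25: tick 10 -> clock=78. purged={a.com,c.com}
Op 26: tick 9 -> clock=87.
Op 27: tick 6 -> clock=93.
Final clock = 93
Final cache (unexpired): {} -> size=0

Answer: clock=93 cache_size=0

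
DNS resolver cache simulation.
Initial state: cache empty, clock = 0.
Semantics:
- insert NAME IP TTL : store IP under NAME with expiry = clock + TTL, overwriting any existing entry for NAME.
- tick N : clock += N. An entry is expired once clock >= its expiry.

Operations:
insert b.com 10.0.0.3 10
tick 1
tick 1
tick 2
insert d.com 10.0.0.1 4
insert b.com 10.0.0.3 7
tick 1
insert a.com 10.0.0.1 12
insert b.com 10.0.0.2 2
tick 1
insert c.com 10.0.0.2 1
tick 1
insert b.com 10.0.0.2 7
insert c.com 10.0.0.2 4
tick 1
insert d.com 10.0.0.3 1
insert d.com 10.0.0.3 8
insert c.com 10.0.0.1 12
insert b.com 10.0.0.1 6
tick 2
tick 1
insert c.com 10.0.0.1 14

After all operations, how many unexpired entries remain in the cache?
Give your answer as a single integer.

Answer: 4

Derivation:
Op 1: insert b.com -> 10.0.0.3 (expiry=0+10=10). clock=0
Op 2: tick 1 -> clock=1.
Op 3: tick 1 -> clock=2.
Op 4: tick 2 -> clock=4.
Op 5: insert d.com -> 10.0.0.1 (expiry=4+4=8). clock=4
Op 6: insert b.com -> 10.0.0.3 (expiry=4+7=11). clock=4
Op 7: tick 1 -> clock=5.
Op 8: insert a.com -> 10.0.0.1 (expiry=5+12=17). clock=5
Op 9: insert b.com -> 10.0.0.2 (expiry=5+2=7). clock=5
Op 10: tick 1 -> clock=6.
Op 11: insert c.com -> 10.0.0.2 (expiry=6+1=7). clock=6
Op 12: tick 1 -> clock=7. purged={b.com,c.com}
Op 13: insert b.com -> 10.0.0.2 (expiry=7+7=14). clock=7
Op 14: insert c.com -> 10.0.0.2 (expiry=7+4=11). clock=7
Op 15: tick 1 -> clock=8. purged={d.com}
Op 16: insert d.com -> 10.0.0.3 (expiry=8+1=9). clock=8
Op 17: insert d.com -> 10.0.0.3 (expiry=8+8=16). clock=8
Op 18: insert c.com -> 10.0.0.1 (expiry=8+12=20). clock=8
Op 19: insert b.com -> 10.0.0.1 (expiry=8+6=14). clock=8
Op 20: tick 2 -> clock=10.
Op 21: tick 1 -> clock=11.
Op 22: insert c.com -> 10.0.0.1 (expiry=11+14=25). clock=11
Final cache (unexpired): {a.com,b.com,c.com,d.com} -> size=4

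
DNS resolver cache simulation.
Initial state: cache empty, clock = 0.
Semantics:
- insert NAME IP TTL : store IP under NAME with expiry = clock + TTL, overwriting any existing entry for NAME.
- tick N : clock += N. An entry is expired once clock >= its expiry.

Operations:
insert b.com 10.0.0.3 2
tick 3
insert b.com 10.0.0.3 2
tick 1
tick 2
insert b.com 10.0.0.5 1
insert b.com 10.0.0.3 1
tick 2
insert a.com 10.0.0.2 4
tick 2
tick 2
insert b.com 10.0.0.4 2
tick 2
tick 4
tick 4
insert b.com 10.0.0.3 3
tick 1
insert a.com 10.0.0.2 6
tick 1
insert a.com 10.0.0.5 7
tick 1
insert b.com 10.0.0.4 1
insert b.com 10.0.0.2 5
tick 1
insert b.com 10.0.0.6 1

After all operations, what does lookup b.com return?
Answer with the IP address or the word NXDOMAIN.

Answer: 10.0.0.6

Derivation:
Op 1: insert b.com -> 10.0.0.3 (expiry=0+2=2). clock=0
Op 2: tick 3 -> clock=3. purged={b.com}
Op 3: insert b.com -> 10.0.0.3 (expiry=3+2=5). clock=3
Op 4: tick 1 -> clock=4.
Op 5: tick 2 -> clock=6. purged={b.com}
Op 6: insert b.com -> 10.0.0.5 (expiry=6+1=7). clock=6
Op 7: insert b.com -> 10.0.0.3 (expiry=6+1=7). clock=6
Op 8: tick 2 -> clock=8. purged={b.com}
Op 9: insert a.com -> 10.0.0.2 (expiry=8+4=12). clock=8
Op 10: tick 2 -> clock=10.
Op 11: tick 2 -> clock=12. purged={a.com}
Op 12: insert b.com -> 10.0.0.4 (expiry=12+2=14). clock=12
Op 13: tick 2 -> clock=14. purged={b.com}
Op 14: tick 4 -> clock=18.
Op 15: tick 4 -> clock=22.
Op 16: insert b.com -> 10.0.0.3 (expiry=22+3=25). clock=22
Op 17: tick 1 -> clock=23.
Op 18: insert a.com -> 10.0.0.2 (expiry=23+6=29). clock=23
Op 19: tick 1 -> clock=24.
Op 20: insert a.com -> 10.0.0.5 (expiry=24+7=31). clock=24
Op 21: tick 1 -> clock=25. purged={b.com}
Op 22: insert b.com -> 10.0.0.4 (expiry=25+1=26). clock=25
Op 23: insert b.com -> 10.0.0.2 (expiry=25+5=30). clock=25
Op 24: tick 1 -> clock=26.
Op 25: insert b.com -> 10.0.0.6 (expiry=26+1=27). clock=26
lookup b.com: present, ip=10.0.0.6 expiry=27 > clock=26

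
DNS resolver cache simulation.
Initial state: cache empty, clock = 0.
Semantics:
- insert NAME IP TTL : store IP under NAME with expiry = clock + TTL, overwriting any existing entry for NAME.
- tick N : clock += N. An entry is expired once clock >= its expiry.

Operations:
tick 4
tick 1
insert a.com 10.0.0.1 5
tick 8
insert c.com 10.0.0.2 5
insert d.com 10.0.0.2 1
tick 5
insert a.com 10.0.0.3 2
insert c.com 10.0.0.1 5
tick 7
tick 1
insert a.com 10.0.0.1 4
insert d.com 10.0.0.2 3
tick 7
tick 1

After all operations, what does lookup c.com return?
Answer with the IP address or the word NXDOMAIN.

Answer: NXDOMAIN

Derivation:
Op 1: tick 4 -> clock=4.
Op 2: tick 1 -> clock=5.
Op 3: insert a.com -> 10.0.0.1 (expiry=5+5=10). clock=5
Op 4: tick 8 -> clock=13. purged={a.com}
Op 5: insert c.com -> 10.0.0.2 (expiry=13+5=18). clock=13
Op 6: insert d.com -> 10.0.0.2 (expiry=13+1=14). clock=13
Op 7: tick 5 -> clock=18. purged={c.com,d.com}
Op 8: insert a.com -> 10.0.0.3 (expiry=18+2=20). clock=18
Op 9: insert c.com -> 10.0.0.1 (expiry=18+5=23). clock=18
Op 10: tick 7 -> clock=25. purged={a.com,c.com}
Op 11: tick 1 -> clock=26.
Op 12: insert a.com -> 10.0.0.1 (expiry=26+4=30). clock=26
Op 13: insert d.com -> 10.0.0.2 (expiry=26+3=29). clock=26
Op 14: tick 7 -> clock=33. purged={a.com,d.com}
Op 15: tick 1 -> clock=34.
lookup c.com: not in cache (expired or never inserted)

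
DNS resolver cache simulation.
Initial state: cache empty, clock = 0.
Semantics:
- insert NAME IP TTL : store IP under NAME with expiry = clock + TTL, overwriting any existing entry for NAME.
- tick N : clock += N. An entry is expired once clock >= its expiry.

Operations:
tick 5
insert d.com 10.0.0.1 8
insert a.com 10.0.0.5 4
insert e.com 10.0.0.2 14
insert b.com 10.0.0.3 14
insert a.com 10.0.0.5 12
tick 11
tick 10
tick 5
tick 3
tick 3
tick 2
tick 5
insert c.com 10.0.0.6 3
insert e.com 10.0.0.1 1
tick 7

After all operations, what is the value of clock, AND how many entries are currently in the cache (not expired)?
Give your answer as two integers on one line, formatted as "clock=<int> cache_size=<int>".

Op 1: tick 5 -> clock=5.
Op 2: insert d.com -> 10.0.0.1 (expiry=5+8=13). clock=5
Op 3: insert a.com -> 10.0.0.5 (expiry=5+4=9). clock=5
Op 4: insert e.com -> 10.0.0.2 (expiry=5+14=19). clock=5
Op 5: insert b.com -> 10.0.0.3 (expiry=5+14=19). clock=5
Op 6: insert a.com -> 10.0.0.5 (expiry=5+12=17). clock=5
Op 7: tick 11 -> clock=16. purged={d.com}
Op 8: tick 10 -> clock=26. purged={a.com,b.com,e.com}
Op 9: tick 5 -> clock=31.
Op 10: tick 3 -> clock=34.
Op 11: tick 3 -> clock=37.
Op 12: tick 2 -> clock=39.
Op 13: tick 5 -> clock=44.
Op 14: insert c.com -> 10.0.0.6 (expiry=44+3=47). clock=44
Op 15: insert e.com -> 10.0.0.1 (expiry=44+1=45). clock=44
Op 16: tick 7 -> clock=51. purged={c.com,e.com}
Final clock = 51
Final cache (unexpired): {} -> size=0

Answer: clock=51 cache_size=0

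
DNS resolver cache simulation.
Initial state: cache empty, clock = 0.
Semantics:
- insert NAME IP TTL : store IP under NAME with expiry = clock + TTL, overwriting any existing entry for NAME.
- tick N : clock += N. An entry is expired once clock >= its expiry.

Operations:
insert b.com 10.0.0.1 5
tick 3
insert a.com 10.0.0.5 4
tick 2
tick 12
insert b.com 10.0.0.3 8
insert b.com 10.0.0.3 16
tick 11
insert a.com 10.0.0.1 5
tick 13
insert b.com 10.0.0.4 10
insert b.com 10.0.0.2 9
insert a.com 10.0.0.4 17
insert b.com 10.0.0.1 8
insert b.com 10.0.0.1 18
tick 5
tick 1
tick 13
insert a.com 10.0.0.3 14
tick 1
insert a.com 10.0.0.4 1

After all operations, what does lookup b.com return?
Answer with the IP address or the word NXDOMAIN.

Op 1: insert b.com -> 10.0.0.1 (expiry=0+5=5). clock=0
Op 2: tick 3 -> clock=3.
Op 3: insert a.com -> 10.0.0.5 (expiry=3+4=7). clock=3
Op 4: tick 2 -> clock=5. purged={b.com}
Op 5: tick 12 -> clock=17. purged={a.com}
Op 6: insert b.com -> 10.0.0.3 (expiry=17+8=25). clock=17
Op 7: insert b.com -> 10.0.0.3 (expiry=17+16=33). clock=17
Op 8: tick 11 -> clock=28.
Op 9: insert a.com -> 10.0.0.1 (expiry=28+5=33). clock=28
Op 10: tick 13 -> clock=41. purged={a.com,b.com}
Op 11: insert b.com -> 10.0.0.4 (expiry=41+10=51). clock=41
Op 12: insert b.com -> 10.0.0.2 (expiry=41+9=50). clock=41
Op 13: insert a.com -> 10.0.0.4 (expiry=41+17=58). clock=41
Op 14: insert b.com -> 10.0.0.1 (expiry=41+8=49). clock=41
Op 15: insert b.com -> 10.0.0.1 (expiry=41+18=59). clock=41
Op 16: tick 5 -> clock=46.
Op 17: tick 1 -> clock=47.
Op 18: tick 13 -> clock=60. purged={a.com,b.com}
Op 19: insert a.com -> 10.0.0.3 (expiry=60+14=74). clock=60
Op 20: tick 1 -> clock=61.
Op 21: insert a.com -> 10.0.0.4 (expiry=61+1=62). clock=61
lookup b.com: not in cache (expired or never inserted)

Answer: NXDOMAIN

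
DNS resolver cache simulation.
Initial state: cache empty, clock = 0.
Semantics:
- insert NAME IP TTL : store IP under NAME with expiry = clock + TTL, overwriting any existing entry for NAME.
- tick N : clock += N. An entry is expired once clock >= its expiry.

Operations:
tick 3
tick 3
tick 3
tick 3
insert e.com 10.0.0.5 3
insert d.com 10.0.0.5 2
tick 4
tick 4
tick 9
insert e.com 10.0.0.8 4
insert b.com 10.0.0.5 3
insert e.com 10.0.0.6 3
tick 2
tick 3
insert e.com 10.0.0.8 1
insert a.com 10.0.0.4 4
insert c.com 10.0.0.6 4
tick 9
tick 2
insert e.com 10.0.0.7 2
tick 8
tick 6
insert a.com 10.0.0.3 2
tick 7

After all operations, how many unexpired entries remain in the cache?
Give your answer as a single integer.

Op 1: tick 3 -> clock=3.
Op 2: tick 3 -> clock=6.
Op 3: tick 3 -> clock=9.
Op 4: tick 3 -> clock=12.
Op 5: insert e.com -> 10.0.0.5 (expiry=12+3=15). clock=12
Op 6: insert d.com -> 10.0.0.5 (expiry=12+2=14). clock=12
Op 7: tick 4 -> clock=16. purged={d.com,e.com}
Op 8: tick 4 -> clock=20.
Op 9: tick 9 -> clock=29.
Op 10: insert e.com -> 10.0.0.8 (expiry=29+4=33). clock=29
Op 11: insert b.com -> 10.0.0.5 (expiry=29+3=32). clock=29
Op 12: insert e.com -> 10.0.0.6 (expiry=29+3=32). clock=29
Op 13: tick 2 -> clock=31.
Op 14: tick 3 -> clock=34. purged={b.com,e.com}
Op 15: insert e.com -> 10.0.0.8 (expiry=34+1=35). clock=34
Op 16: insert a.com -> 10.0.0.4 (expiry=34+4=38). clock=34
Op 17: insert c.com -> 10.0.0.6 (expiry=34+4=38). clock=34
Op 18: tick 9 -> clock=43. purged={a.com,c.com,e.com}
Op 19: tick 2 -> clock=45.
Op 20: insert e.com -> 10.0.0.7 (expiry=45+2=47). clock=45
Op 21: tick 8 -> clock=53. purged={e.com}
Op 22: tick 6 -> clock=59.
Op 23: insert a.com -> 10.0.0.3 (expiry=59+2=61). clock=59
Op 24: tick 7 -> clock=66. purged={a.com}
Final cache (unexpired): {} -> size=0

Answer: 0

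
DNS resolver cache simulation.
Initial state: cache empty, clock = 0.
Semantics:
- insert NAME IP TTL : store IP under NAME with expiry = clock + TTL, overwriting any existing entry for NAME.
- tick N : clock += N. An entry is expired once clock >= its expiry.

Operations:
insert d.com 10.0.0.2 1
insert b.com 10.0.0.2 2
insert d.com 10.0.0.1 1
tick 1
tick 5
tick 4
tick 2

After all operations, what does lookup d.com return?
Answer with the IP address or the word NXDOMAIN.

Answer: NXDOMAIN

Derivation:
Op 1: insert d.com -> 10.0.0.2 (expiry=0+1=1). clock=0
Op 2: insert b.com -> 10.0.0.2 (expiry=0+2=2). clock=0
Op 3: insert d.com -> 10.0.0.1 (expiry=0+1=1). clock=0
Op 4: tick 1 -> clock=1. purged={d.com}
Op 5: tick 5 -> clock=6. purged={b.com}
Op 6: tick 4 -> clock=10.
Op 7: tick 2 -> clock=12.
lookup d.com: not in cache (expired or never inserted)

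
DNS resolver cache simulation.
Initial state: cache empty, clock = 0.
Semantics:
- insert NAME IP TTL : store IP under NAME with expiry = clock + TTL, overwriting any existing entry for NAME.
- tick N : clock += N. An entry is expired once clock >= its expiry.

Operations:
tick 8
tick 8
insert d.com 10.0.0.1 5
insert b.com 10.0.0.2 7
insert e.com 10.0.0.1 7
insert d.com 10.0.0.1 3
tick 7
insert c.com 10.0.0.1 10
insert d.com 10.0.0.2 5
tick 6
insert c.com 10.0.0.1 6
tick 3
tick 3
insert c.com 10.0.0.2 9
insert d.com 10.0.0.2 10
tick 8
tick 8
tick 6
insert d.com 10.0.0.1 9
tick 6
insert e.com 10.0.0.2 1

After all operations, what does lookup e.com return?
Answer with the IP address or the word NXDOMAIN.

Answer: 10.0.0.2

Derivation:
Op 1: tick 8 -> clock=8.
Op 2: tick 8 -> clock=16.
Op 3: insert d.com -> 10.0.0.1 (expiry=16+5=21). clock=16
Op 4: insert b.com -> 10.0.0.2 (expiry=16+7=23). clock=16
Op 5: insert e.com -> 10.0.0.1 (expiry=16+7=23). clock=16
Op 6: insert d.com -> 10.0.0.1 (expiry=16+3=19). clock=16
Op 7: tick 7 -> clock=23. purged={b.com,d.com,e.com}
Op 8: insert c.com -> 10.0.0.1 (expiry=23+10=33). clock=23
Op 9: insert d.com -> 10.0.0.2 (expiry=23+5=28). clock=23
Op 10: tick 6 -> clock=29. purged={d.com}
Op 11: insert c.com -> 10.0.0.1 (expiry=29+6=35). clock=29
Op 12: tick 3 -> clock=32.
Op 13: tick 3 -> clock=35. purged={c.com}
Op 14: insert c.com -> 10.0.0.2 (expiry=35+9=44). clock=35
Op 15: insert d.com -> 10.0.0.2 (expiry=35+10=45). clock=35
Op 16: tick 8 -> clock=43.
Op 17: tick 8 -> clock=51. purged={c.com,d.com}
Op 18: tick 6 -> clock=57.
Op 19: insert d.com -> 10.0.0.1 (expiry=57+9=66). clock=57
Op 20: tick 6 -> clock=63.
Op 21: insert e.com -> 10.0.0.2 (expiry=63+1=64). clock=63
lookup e.com: present, ip=10.0.0.2 expiry=64 > clock=63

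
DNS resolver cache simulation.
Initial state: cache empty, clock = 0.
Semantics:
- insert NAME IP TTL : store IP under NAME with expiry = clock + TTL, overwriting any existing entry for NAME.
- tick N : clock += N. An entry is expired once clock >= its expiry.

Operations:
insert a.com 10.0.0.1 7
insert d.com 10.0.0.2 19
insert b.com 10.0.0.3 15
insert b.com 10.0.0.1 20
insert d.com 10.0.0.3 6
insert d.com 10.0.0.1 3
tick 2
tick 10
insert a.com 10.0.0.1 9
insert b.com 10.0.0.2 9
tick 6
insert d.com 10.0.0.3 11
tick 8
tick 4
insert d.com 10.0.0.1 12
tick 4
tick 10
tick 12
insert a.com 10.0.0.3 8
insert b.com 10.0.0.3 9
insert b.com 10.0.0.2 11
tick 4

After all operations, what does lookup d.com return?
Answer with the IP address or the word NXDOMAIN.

Answer: NXDOMAIN

Derivation:
Op 1: insert a.com -> 10.0.0.1 (expiry=0+7=7). clock=0
Op 2: insert d.com -> 10.0.0.2 (expiry=0+19=19). clock=0
Op 3: insert b.com -> 10.0.0.3 (expiry=0+15=15). clock=0
Op 4: insert b.com -> 10.0.0.1 (expiry=0+20=20). clock=0
Op 5: insert d.com -> 10.0.0.3 (expiry=0+6=6). clock=0
Op 6: insert d.com -> 10.0.0.1 (expiry=0+3=3). clock=0
Op 7: tick 2 -> clock=2.
Op 8: tick 10 -> clock=12. purged={a.com,d.com}
Op 9: insert a.com -> 10.0.0.1 (expiry=12+9=21). clock=12
Op 10: insert b.com -> 10.0.0.2 (expiry=12+9=21). clock=12
Op 11: tick 6 -> clock=18.
Op 12: insert d.com -> 10.0.0.3 (expiry=18+11=29). clock=18
Op 13: tick 8 -> clock=26. purged={a.com,b.com}
Op 14: tick 4 -> clock=30. purged={d.com}
Op 15: insert d.com -> 10.0.0.1 (expiry=30+12=42). clock=30
Op 16: tick 4 -> clock=34.
Op 17: tick 10 -> clock=44. purged={d.com}
Op 18: tick 12 -> clock=56.
Op 19: insert a.com -> 10.0.0.3 (expiry=56+8=64). clock=56
Op 20: insert b.com -> 10.0.0.3 (expiry=56+9=65). clock=56
Op 21: insert b.com -> 10.0.0.2 (expiry=56+11=67). clock=56
Op 22: tick 4 -> clock=60.
lookup d.com: not in cache (expired or never inserted)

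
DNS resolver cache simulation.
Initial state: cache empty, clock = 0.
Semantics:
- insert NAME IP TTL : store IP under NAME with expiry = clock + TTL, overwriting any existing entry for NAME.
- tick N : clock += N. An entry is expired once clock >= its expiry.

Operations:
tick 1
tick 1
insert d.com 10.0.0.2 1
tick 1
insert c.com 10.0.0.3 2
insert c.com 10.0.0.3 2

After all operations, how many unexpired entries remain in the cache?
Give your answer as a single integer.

Answer: 1

Derivation:
Op 1: tick 1 -> clock=1.
Op 2: tick 1 -> clock=2.
Op 3: insert d.com -> 10.0.0.2 (expiry=2+1=3). clock=2
Op 4: tick 1 -> clock=3. purged={d.com}
Op 5: insert c.com -> 10.0.0.3 (expiry=3+2=5). clock=3
Op 6: insert c.com -> 10.0.0.3 (expiry=3+2=5). clock=3
Final cache (unexpired): {c.com} -> size=1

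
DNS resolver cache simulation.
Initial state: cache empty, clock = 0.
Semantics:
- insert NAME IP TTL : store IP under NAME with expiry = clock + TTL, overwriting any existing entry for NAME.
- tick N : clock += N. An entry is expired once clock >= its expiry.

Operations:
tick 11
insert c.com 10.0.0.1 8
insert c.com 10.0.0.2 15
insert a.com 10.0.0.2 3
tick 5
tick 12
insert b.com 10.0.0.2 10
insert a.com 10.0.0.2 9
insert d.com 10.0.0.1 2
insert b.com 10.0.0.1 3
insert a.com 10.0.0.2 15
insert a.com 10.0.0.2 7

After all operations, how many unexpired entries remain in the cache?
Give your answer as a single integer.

Answer: 3

Derivation:
Op 1: tick 11 -> clock=11.
Op 2: insert c.com -> 10.0.0.1 (expiry=11+8=19). clock=11
Op 3: insert c.com -> 10.0.0.2 (expiry=11+15=26). clock=11
Op 4: insert a.com -> 10.0.0.2 (expiry=11+3=14). clock=11
Op 5: tick 5 -> clock=16. purged={a.com}
Op 6: tick 12 -> clock=28. purged={c.com}
Op 7: insert b.com -> 10.0.0.2 (expiry=28+10=38). clock=28
Op 8: insert a.com -> 10.0.0.2 (expiry=28+9=37). clock=28
Op 9: insert d.com -> 10.0.0.1 (expiry=28+2=30). clock=28
Op 10: insert b.com -> 10.0.0.1 (expiry=28+3=31). clock=28
Op 11: insert a.com -> 10.0.0.2 (expiry=28+15=43). clock=28
Op 12: insert a.com -> 10.0.0.2 (expiry=28+7=35). clock=28
Final cache (unexpired): {a.com,b.com,d.com} -> size=3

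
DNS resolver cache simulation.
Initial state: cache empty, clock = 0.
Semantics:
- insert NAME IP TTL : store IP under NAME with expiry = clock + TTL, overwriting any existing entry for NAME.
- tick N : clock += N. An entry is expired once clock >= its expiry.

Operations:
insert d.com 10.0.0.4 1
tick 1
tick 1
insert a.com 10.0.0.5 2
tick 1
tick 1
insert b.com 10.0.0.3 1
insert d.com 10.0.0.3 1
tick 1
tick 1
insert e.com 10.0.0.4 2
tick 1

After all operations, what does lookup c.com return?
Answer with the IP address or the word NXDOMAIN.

Op 1: insert d.com -> 10.0.0.4 (expiry=0+1=1). clock=0
Op 2: tick 1 -> clock=1. purged={d.com}
Op 3: tick 1 -> clock=2.
Op 4: insert a.com -> 10.0.0.5 (expiry=2+2=4). clock=2
Op 5: tick 1 -> clock=3.
Op 6: tick 1 -> clock=4. purged={a.com}
Op 7: insert b.com -> 10.0.0.3 (expiry=4+1=5). clock=4
Op 8: insert d.com -> 10.0.0.3 (expiry=4+1=5). clock=4
Op 9: tick 1 -> clock=5. purged={b.com,d.com}
Op 10: tick 1 -> clock=6.
Op 11: insert e.com -> 10.0.0.4 (expiry=6+2=8). clock=6
Op 12: tick 1 -> clock=7.
lookup c.com: not in cache (expired or never inserted)

Answer: NXDOMAIN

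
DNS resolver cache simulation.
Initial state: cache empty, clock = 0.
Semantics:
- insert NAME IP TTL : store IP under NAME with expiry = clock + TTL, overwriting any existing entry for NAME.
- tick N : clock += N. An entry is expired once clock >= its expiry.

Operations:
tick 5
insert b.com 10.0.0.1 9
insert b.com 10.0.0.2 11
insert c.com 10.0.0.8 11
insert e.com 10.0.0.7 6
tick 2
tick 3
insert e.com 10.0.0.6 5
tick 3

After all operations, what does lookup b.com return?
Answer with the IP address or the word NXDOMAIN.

Answer: 10.0.0.2

Derivation:
Op 1: tick 5 -> clock=5.
Op 2: insert b.com -> 10.0.0.1 (expiry=5+9=14). clock=5
Op 3: insert b.com -> 10.0.0.2 (expiry=5+11=16). clock=5
Op 4: insert c.com -> 10.0.0.8 (expiry=5+11=16). clock=5
Op 5: insert e.com -> 10.0.0.7 (expiry=5+6=11). clock=5
Op 6: tick 2 -> clock=7.
Op 7: tick 3 -> clock=10.
Op 8: insert e.com -> 10.0.0.6 (expiry=10+5=15). clock=10
Op 9: tick 3 -> clock=13.
lookup b.com: present, ip=10.0.0.2 expiry=16 > clock=13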